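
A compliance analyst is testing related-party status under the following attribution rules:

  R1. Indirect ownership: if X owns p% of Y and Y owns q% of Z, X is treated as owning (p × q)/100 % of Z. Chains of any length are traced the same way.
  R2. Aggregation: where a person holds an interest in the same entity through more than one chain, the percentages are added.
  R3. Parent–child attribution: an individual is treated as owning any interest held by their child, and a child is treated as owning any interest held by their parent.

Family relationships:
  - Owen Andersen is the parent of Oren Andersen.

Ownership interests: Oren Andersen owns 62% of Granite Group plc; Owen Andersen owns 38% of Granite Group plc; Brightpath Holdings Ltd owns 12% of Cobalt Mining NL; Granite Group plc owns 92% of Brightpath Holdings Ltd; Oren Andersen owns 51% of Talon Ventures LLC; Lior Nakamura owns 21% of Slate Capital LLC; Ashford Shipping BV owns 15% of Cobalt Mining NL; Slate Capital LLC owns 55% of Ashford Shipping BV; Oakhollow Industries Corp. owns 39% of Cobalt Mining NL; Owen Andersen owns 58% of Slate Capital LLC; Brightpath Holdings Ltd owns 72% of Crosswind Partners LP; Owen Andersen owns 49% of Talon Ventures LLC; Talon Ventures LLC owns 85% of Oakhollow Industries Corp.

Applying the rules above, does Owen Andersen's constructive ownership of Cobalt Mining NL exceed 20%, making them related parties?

By parent–child attribution (R3), Owen Andersen is treated as also owning Oren Andersen's interest in Talon Ventures LLC, giving 49% + 51% = 100%.
By parent–child attribution (R3), Owen Andersen is treated as also owning Oren Andersen's interest in Granite Group plc, giving 38% + 62% = 100%.
Chain via Talon Ventures LLC → Oakhollow Industries Corp. (R1): 100% × 85% × 39% = 33.15% of Cobalt Mining NL.
Chain via Granite Group plc → Brightpath Holdings Ltd (R1): 100% × 92% × 12% = 11.04% of Cobalt Mining NL.
Chain via Slate Capital LLC → Ashford Shipping BV (R1): 58% × 55% × 15% = 4.785% of Cobalt Mining NL.
Aggregating (R2): 33.15% + 11.04% + 4.785% = 48.975%.
48.975% exceeds the 20% threshold, so Owen is a related party to Cobalt Mining NL.

Yes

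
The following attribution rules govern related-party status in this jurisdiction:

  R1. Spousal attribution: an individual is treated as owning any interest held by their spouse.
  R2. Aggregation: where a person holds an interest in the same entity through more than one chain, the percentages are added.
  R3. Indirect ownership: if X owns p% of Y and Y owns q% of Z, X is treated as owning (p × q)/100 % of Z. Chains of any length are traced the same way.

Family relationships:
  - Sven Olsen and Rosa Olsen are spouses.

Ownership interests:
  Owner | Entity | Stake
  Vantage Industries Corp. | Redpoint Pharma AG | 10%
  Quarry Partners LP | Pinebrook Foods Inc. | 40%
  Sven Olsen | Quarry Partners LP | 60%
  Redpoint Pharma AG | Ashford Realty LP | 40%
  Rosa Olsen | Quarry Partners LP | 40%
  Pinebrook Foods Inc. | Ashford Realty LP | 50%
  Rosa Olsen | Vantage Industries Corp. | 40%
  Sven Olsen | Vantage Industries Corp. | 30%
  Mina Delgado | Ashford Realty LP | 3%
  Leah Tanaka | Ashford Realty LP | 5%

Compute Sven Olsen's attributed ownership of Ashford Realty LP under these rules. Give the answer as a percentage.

By spousal attribution (R1), Sven Olsen is treated as also owning Rosa Olsen's interest in Vantage Industries Corp, giving 30% + 40% = 70%.
By spousal attribution (R1), Sven Olsen is treated as also owning Rosa Olsen's interest in Quarry Partners LP, giving 60% + 40% = 100%.
Chain via Vantage Industries Corp. → Redpoint Pharma AG (R3): 70% × 10% × 40% = 2.8% of Ashford Realty LP.
Chain via Quarry Partners LP → Pinebrook Foods Inc. (R3): 100% × 40% × 50% = 20% of Ashford Realty LP.
Aggregating (R2): 2.8% + 20% = 22.8%.

22.8%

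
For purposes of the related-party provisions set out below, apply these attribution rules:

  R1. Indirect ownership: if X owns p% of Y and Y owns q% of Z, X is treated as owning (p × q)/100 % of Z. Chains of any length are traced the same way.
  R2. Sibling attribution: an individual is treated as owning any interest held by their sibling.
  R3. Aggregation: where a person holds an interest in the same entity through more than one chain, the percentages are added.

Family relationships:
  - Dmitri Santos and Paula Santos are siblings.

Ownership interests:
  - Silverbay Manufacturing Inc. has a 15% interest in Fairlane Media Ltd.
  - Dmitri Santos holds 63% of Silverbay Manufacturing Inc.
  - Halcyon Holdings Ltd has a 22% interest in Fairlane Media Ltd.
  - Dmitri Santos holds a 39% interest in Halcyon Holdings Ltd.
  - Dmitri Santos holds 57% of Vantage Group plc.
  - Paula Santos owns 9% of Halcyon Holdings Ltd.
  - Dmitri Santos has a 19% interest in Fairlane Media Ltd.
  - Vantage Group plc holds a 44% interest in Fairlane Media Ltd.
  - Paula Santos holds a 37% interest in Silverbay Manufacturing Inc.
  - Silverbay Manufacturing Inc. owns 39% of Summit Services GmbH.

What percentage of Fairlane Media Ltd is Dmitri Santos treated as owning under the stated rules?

69.64%

By sibling attribution (R2), Dmitri Santos is treated as also owning Paula Santos's interest in Silverbay Manufacturing Inc, giving 63% + 37% = 100%.
By sibling attribution (R2), Dmitri Santos is treated as also owning Paula Santos's interest in Halcyon Holdings Ltd, giving 39% + 9% = 48%.
Chain via Vantage Group plc (R1): 57% × 44% = 25.08% of Fairlane Media Ltd.
Chain via Silverbay Manufacturing Inc. (R1): 100% × 15% = 15% of Fairlane Media Ltd.
Chain via Halcyon Holdings Ltd (R1): 48% × 22% = 10.56% of Fairlane Media Ltd.
Direct interest in Fairlane Media Ltd: 19%.
Aggregating (R3): 25.08% + 15% + 10.56% + 19% = 69.64%.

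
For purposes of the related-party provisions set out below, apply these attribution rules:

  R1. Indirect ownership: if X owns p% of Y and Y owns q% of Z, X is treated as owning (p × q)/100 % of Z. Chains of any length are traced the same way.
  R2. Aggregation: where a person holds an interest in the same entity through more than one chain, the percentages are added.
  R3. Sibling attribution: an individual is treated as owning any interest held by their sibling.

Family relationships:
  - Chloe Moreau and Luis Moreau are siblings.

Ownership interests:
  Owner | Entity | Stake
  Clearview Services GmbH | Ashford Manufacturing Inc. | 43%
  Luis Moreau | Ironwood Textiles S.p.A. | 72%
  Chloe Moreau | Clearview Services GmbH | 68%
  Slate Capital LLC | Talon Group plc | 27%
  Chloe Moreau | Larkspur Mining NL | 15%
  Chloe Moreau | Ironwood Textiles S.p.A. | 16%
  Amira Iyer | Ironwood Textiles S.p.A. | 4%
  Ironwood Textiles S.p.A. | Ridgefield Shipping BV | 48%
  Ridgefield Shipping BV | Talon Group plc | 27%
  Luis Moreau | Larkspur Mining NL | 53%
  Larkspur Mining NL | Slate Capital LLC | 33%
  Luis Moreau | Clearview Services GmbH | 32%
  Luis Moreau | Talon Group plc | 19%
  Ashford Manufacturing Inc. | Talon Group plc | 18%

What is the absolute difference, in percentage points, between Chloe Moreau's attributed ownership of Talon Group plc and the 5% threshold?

By sibling attribution (R3), Chloe Moreau is treated as also owning Luis Moreau's interest in Ironwood Textiles S.p.A, giving 16% + 72% = 88%.
By sibling attribution (R3), Chloe Moreau is treated as also owning Luis Moreau's interest in Larkspur Mining NL, giving 15% + 53% = 68%.
By sibling attribution (R3), Chloe Moreau is treated as also owning Luis Moreau's interest in Clearview Services GmbH, giving 68% + 32% = 100%.
By sibling attribution (R3), Chloe Moreau is treated as owning Luis Moreau's 19% interest in Talon Group plc.
Chain via Ironwood Textiles S.p.A. → Ridgefield Shipping BV (R1): 88% × 48% × 27% = 11.4048% of Talon Group plc.
Chain via Larkspur Mining NL → Slate Capital LLC (R1): 68% × 33% × 27% = 6.0588% of Talon Group plc.
Chain via Clearview Services GmbH → Ashford Manufacturing Inc. (R1): 100% × 43% × 18% = 7.74% of Talon Group plc.
Direct interest in Talon Group plc: 19%.
Aggregating (R2): 11.4048% + 6.0588% + 7.74% + 19% = 44.2036%.
44.2036% exceeds the 5% threshold by 39.2036 percentage points.

39.2036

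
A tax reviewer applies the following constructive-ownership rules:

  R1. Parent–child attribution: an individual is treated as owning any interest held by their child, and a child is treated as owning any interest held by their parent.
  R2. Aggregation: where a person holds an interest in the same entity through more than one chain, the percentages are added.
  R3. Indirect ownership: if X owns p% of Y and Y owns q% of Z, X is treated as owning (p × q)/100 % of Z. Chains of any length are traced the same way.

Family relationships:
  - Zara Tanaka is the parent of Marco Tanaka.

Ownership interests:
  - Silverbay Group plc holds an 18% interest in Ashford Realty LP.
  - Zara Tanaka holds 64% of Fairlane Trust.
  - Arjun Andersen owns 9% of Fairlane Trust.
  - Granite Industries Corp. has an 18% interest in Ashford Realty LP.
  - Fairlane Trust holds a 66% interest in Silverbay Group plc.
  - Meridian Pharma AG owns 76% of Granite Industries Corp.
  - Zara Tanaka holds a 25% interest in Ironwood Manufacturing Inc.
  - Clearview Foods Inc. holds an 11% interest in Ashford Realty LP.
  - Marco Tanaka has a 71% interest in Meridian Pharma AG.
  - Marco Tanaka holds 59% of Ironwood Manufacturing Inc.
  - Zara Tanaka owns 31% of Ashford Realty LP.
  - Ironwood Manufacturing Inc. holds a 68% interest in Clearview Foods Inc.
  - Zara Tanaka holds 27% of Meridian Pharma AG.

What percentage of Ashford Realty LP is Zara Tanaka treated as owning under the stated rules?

58.2928%

By parent–child attribution (R1), Zara Tanaka is treated as also owning Marco Tanaka's interest in Ironwood Manufacturing Inc, giving 25% + 59% = 84%.
By parent–child attribution (R1), Zara Tanaka is treated as also owning Marco Tanaka's interest in Meridian Pharma AG, giving 27% + 71% = 98%.
Chain via Ironwood Manufacturing Inc. → Clearview Foods Inc. (R3): 84% × 68% × 11% = 6.2832% of Ashford Realty LP.
Chain via Meridian Pharma AG → Granite Industries Corp. (R3): 98% × 76% × 18% = 13.4064% of Ashford Realty LP.
Chain via Fairlane Trust → Silverbay Group plc (R3): 64% × 66% × 18% = 7.6032% of Ashford Realty LP.
Direct interest in Ashford Realty LP: 31%.
Aggregating (R2): 6.2832% + 13.4064% + 7.6032% + 31% = 58.2928%.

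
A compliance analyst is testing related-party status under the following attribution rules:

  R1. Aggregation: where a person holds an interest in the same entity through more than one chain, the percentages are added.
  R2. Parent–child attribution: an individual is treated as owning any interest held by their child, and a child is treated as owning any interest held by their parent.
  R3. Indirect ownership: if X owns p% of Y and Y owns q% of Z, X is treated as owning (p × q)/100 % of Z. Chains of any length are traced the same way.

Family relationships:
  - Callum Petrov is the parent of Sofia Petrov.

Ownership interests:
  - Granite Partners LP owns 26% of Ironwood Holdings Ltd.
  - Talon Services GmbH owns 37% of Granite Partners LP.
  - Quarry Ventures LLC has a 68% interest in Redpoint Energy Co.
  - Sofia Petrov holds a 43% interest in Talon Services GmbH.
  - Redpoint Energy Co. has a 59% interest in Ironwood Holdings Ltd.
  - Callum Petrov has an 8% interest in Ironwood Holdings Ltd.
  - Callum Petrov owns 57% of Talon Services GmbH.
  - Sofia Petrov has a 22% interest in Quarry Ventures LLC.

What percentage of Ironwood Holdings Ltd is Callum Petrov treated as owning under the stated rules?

By parent–child attribution (R2), Callum Petrov is treated as also owning Sofia Petrov's interest in Talon Services GmbH, giving 57% + 43% = 100%.
By parent–child attribution (R2), Callum Petrov is treated as owning Sofia Petrov's 22% interest in Quarry Ventures LLC.
Chain via Talon Services GmbH → Granite Partners LP (R3): 100% × 37% × 26% = 9.62% of Ironwood Holdings Ltd.
Direct interest in Ironwood Holdings Ltd: 8%.
Chain via Quarry Ventures LLC → Redpoint Energy Co. (R3): 22% × 68% × 59% = 8.8264% of Ironwood Holdings Ltd.
Aggregating (R1): 9.62% + 8% + 8.8264% = 26.4464%.

26.4464%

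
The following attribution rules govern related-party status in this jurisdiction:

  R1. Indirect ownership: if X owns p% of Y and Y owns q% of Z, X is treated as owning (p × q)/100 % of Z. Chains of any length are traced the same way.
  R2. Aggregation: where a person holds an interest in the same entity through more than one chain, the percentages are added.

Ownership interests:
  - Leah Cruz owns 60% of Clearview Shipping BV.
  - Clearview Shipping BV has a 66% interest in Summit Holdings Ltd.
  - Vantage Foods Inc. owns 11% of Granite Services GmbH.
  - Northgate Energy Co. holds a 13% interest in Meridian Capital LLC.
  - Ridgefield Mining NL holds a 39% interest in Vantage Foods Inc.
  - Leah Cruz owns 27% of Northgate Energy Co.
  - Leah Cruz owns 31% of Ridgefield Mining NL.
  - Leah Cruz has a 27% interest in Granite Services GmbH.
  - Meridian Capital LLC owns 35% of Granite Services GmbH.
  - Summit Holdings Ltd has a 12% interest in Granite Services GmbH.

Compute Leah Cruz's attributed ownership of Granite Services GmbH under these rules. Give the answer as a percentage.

34.3104%

Chain via Clearview Shipping BV → Summit Holdings Ltd (R1): 60% × 66% × 12% = 4.752% of Granite Services GmbH.
Chain via Ridgefield Mining NL → Vantage Foods Inc. (R1): 31% × 39% × 11% = 1.3299% of Granite Services GmbH.
Chain via Northgate Energy Co. → Meridian Capital LLC (R1): 27% × 13% × 35% = 1.2285% of Granite Services GmbH.
Direct interest in Granite Services GmbH: 27%.
Aggregating (R2): 4.752% + 1.3299% + 1.2285% + 27% = 34.3104%.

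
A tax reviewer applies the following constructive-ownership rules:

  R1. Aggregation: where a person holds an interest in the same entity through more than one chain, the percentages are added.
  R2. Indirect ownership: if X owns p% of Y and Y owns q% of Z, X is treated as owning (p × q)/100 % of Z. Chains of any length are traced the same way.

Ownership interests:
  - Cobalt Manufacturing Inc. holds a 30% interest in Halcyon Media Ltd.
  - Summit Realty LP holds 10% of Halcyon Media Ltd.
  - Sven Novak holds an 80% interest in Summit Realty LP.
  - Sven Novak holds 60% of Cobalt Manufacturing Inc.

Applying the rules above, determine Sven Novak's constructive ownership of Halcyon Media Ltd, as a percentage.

Chain via Cobalt Manufacturing Inc. (R2): 60% × 30% = 18% of Halcyon Media Ltd.
Chain via Summit Realty LP (R2): 80% × 10% = 8% of Halcyon Media Ltd.
Aggregating (R1): 18% + 8% = 26%.

26%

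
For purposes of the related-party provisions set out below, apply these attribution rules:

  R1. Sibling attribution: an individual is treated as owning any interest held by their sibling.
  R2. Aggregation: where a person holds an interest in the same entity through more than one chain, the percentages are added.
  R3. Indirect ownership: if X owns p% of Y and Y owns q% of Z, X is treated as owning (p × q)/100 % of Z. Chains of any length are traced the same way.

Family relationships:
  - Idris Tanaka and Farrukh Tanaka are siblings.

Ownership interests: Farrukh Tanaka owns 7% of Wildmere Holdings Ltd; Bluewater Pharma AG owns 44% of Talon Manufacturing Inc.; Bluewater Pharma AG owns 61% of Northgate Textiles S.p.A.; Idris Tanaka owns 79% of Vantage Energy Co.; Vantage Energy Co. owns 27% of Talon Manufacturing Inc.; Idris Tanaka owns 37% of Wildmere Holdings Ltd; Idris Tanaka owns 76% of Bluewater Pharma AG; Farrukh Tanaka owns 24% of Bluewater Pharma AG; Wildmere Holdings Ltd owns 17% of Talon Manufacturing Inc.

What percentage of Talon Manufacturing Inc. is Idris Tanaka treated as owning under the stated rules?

By sibling attribution (R1), Idris Tanaka is treated as also owning Farrukh Tanaka's interest in Wildmere Holdings Ltd, giving 37% + 7% = 44%.
By sibling attribution (R1), Idris Tanaka is treated as also owning Farrukh Tanaka's interest in Bluewater Pharma AG, giving 76% + 24% = 100%.
Chain via Wildmere Holdings Ltd (R3): 44% × 17% = 7.48% of Talon Manufacturing Inc.
Chain via Vantage Energy Co. (R3): 79% × 27% = 21.33% of Talon Manufacturing Inc.
Chain via Bluewater Pharma AG (R3): 100% × 44% = 44% of Talon Manufacturing Inc.
Aggregating (R2): 7.48% + 21.33% + 44% = 72.81%.

72.81%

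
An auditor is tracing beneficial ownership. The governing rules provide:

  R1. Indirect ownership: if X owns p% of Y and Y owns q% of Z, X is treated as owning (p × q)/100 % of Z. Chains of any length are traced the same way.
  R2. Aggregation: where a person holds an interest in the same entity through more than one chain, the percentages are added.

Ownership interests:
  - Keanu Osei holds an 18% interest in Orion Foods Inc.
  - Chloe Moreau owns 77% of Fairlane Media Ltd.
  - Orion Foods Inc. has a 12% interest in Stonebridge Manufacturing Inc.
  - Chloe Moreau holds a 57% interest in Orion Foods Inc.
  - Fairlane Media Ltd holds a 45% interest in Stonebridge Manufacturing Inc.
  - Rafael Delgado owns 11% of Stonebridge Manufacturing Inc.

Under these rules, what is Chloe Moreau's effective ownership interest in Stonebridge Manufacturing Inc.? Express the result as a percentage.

41.49%

Chain via Orion Foods Inc. (R1): 57% × 12% = 6.84% of Stonebridge Manufacturing Inc.
Chain via Fairlane Media Ltd (R1): 77% × 45% = 34.65% of Stonebridge Manufacturing Inc.
Aggregating (R2): 6.84% + 34.65% = 41.49%.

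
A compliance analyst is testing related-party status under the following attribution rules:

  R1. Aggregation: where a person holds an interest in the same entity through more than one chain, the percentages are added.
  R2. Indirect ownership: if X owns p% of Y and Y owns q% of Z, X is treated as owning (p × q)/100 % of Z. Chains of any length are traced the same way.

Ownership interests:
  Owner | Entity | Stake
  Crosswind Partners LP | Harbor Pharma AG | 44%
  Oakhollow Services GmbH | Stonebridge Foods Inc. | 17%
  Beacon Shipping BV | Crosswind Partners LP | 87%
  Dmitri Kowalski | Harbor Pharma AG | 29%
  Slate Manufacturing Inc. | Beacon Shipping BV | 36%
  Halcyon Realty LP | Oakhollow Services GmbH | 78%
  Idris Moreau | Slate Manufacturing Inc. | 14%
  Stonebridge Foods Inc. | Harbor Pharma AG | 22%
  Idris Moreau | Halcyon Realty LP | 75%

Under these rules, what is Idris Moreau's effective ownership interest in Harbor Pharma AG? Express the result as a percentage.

Chain via Slate Manufacturing Inc. → Beacon Shipping BV → Crosswind Partners LP (R2): 14% × 36% × 87% × 44% = 1.929312% of Harbor Pharma AG.
Chain via Halcyon Realty LP → Oakhollow Services GmbH → Stonebridge Foods Inc. (R2): 75% × 78% × 17% × 22% = 2.1879% of Harbor Pharma AG.
Aggregating (R1): 1.929312% + 2.1879% = 4.117212%.

4.117212%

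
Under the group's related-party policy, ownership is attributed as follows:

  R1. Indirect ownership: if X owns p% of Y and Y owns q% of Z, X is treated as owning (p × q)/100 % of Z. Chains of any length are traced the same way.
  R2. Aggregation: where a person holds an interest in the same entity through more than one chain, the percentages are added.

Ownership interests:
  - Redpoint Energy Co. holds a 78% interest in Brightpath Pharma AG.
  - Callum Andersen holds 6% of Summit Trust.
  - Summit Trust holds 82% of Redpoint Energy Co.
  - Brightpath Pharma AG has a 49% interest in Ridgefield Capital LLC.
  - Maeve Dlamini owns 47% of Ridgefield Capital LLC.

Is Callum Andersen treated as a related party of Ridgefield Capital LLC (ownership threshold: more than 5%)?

Chain via Summit Trust → Redpoint Energy Co. → Brightpath Pharma AG (R1): 6% × 82% × 78% × 49% = 1.880424% of Ridgefield Capital LLC.
1.880424% does not exceed the 5% threshold, so Callum is not a related party to Ridgefield Capital LLC.

No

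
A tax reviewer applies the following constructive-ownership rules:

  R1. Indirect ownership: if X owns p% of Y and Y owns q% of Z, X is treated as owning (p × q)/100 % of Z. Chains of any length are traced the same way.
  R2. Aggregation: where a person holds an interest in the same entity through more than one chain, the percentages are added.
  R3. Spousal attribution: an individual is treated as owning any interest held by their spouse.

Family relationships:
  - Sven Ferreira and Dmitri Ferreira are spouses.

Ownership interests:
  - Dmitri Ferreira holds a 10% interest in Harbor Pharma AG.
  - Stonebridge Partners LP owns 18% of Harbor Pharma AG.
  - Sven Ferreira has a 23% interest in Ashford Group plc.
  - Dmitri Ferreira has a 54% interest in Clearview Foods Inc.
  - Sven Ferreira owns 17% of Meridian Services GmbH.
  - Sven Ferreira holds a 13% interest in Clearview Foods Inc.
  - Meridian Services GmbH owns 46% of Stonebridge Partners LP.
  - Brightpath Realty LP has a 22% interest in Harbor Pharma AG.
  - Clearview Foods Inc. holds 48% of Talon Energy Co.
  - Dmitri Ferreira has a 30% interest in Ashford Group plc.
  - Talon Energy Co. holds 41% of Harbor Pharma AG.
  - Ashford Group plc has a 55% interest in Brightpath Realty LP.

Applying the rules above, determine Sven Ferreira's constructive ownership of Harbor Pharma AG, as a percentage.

By spousal attribution (R3), Sven Ferreira is treated as also owning Dmitri Ferreira's interest in Clearview Foods Inc, giving 13% + 54% = 67%.
By spousal attribution (R3), Sven Ferreira is treated as also owning Dmitri Ferreira's interest in Ashford Group plc, giving 23% + 30% = 53%.
By spousal attribution (R3), Sven Ferreira is treated as owning Dmitri Ferreira's 10% interest in Harbor Pharma AG.
Chain via Clearview Foods Inc. → Talon Energy Co. (R1): 67% × 48% × 41% = 13.1856% of Harbor Pharma AG.
Chain via Ashford Group plc → Brightpath Realty LP (R1): 53% × 55% × 22% = 6.413% of Harbor Pharma AG.
Chain via Meridian Services GmbH → Stonebridge Partners LP (R1): 17% × 46% × 18% = 1.4076% of Harbor Pharma AG.
Direct interest in Harbor Pharma AG: 10%.
Aggregating (R2): 13.1856% + 6.413% + 1.4076% + 10% = 31.0062%.

31.0062%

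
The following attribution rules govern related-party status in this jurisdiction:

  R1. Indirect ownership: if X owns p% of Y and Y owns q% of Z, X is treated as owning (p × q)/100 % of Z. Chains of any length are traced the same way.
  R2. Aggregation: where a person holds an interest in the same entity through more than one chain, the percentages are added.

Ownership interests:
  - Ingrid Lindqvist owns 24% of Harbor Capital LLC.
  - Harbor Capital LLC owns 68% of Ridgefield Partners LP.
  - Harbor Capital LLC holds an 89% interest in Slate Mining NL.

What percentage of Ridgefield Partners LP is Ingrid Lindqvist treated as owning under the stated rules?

Chain via Harbor Capital LLC (R1): 24% × 68% = 16.32% of Ridgefield Partners LP.

16.32%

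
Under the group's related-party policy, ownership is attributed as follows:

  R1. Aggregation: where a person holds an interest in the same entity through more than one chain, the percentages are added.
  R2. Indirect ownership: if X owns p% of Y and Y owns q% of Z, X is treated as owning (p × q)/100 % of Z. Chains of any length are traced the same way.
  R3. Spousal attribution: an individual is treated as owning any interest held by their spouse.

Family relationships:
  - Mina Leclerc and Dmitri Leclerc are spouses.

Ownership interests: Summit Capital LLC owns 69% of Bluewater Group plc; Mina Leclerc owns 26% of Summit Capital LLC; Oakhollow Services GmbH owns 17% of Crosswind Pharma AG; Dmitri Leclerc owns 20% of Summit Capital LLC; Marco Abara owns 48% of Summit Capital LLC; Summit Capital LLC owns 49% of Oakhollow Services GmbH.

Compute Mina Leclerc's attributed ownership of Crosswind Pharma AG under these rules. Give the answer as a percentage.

3.8318%

By spousal attribution (R3), Mina Leclerc is treated as also owning Dmitri Leclerc's interest in Summit Capital LLC, giving 26% + 20% = 46%.
Chain via Summit Capital LLC → Oakhollow Services GmbH (R2): 46% × 49% × 17% = 3.8318% of Crosswind Pharma AG.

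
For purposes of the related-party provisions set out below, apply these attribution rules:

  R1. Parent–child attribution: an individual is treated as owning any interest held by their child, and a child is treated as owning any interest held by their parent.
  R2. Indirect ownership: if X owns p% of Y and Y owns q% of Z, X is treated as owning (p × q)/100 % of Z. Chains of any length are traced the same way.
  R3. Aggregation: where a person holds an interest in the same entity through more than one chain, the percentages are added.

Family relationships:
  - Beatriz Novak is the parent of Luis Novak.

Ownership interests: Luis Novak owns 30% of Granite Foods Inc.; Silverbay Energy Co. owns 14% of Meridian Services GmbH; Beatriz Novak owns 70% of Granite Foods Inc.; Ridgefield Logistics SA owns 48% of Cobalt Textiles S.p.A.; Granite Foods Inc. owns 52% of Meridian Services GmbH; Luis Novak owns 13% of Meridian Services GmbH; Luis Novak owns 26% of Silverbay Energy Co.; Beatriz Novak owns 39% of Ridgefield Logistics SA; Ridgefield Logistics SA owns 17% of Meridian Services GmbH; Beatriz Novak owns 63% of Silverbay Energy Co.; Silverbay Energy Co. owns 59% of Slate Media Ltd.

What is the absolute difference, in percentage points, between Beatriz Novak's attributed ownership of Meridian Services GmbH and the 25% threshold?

By parent–child attribution (R1), Beatriz Novak is treated as also owning Luis Novak's interest in Silverbay Energy Co, giving 63% + 26% = 89%.
By parent–child attribution (R1), Beatriz Novak is treated as also owning Luis Novak's interest in Granite Foods Inc, giving 70% + 30% = 100%.
By parent–child attribution (R1), Beatriz Novak is treated as owning Luis Novak's 13% interest in Meridian Services GmbH.
Chain via Silverbay Energy Co. (R2): 89% × 14% = 12.46% of Meridian Services GmbH.
Chain via Granite Foods Inc. (R2): 100% × 52% = 52% of Meridian Services GmbH.
Chain via Ridgefield Logistics SA (R2): 39% × 17% = 6.63% of Meridian Services GmbH.
Direct interest in Meridian Services GmbH: 13%.
Aggregating (R3): 12.46% + 52% + 6.63% + 13% = 84.09%.
84.09% exceeds the 25% threshold by 59.09 percentage points.

59.09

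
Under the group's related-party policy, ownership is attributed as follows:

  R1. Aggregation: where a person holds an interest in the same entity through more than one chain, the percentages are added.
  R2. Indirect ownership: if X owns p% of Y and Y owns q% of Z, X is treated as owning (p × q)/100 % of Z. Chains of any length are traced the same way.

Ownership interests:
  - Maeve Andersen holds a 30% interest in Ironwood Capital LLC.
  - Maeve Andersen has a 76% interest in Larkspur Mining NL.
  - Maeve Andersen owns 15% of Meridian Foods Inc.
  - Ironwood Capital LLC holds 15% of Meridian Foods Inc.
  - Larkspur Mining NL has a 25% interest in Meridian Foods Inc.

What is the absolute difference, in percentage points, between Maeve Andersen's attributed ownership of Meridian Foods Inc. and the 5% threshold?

33.5

Chain via Larkspur Mining NL (R2): 76% × 25% = 19% of Meridian Foods Inc.
Chain via Ironwood Capital LLC (R2): 30% × 15% = 4.5% of Meridian Foods Inc.
Direct interest in Meridian Foods Inc: 15%.
Aggregating (R1): 19% + 4.5% + 15% = 38.5%.
38.5% exceeds the 5% threshold by 33.5 percentage points.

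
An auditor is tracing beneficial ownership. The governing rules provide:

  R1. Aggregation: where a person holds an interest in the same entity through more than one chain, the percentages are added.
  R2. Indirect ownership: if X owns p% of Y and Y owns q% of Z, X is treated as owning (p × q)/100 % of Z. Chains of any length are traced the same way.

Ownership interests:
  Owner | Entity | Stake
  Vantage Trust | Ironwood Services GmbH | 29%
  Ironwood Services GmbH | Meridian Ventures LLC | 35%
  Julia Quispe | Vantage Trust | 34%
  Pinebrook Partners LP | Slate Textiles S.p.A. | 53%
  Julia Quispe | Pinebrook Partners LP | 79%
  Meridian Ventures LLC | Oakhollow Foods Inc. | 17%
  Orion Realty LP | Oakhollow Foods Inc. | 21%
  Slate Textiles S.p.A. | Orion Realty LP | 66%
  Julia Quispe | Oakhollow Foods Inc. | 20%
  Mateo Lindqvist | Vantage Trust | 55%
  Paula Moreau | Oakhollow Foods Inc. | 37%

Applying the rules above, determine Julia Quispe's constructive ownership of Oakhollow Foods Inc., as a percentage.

26.389852%

Chain via Vantage Trust → Ironwood Services GmbH → Meridian Ventures LLC (R2): 34% × 29% × 35% × 17% = 0.58667% of Oakhollow Foods Inc.
Chain via Pinebrook Partners LP → Slate Textiles S.p.A. → Orion Realty LP (R2): 79% × 53% × 66% × 21% = 5.803182% of Oakhollow Foods Inc.
Direct interest in Oakhollow Foods Inc: 20%.
Aggregating (R1): 0.58667% + 5.803182% + 20% = 26.389852%.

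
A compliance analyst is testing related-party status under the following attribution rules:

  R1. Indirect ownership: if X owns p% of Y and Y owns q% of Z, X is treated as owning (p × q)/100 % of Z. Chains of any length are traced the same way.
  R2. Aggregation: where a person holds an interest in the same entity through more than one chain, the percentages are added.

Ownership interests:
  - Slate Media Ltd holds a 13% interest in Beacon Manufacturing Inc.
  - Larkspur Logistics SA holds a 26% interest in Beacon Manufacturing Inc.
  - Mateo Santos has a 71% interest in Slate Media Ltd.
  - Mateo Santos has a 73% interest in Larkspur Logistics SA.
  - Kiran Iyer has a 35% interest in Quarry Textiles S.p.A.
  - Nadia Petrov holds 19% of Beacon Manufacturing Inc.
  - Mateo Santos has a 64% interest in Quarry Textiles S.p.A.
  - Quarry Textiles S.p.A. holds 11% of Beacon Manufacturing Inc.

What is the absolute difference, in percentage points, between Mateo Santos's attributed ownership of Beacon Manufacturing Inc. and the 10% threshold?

Chain via Quarry Textiles S.p.A. (R1): 64% × 11% = 7.04% of Beacon Manufacturing Inc.
Chain via Slate Media Ltd (R1): 71% × 13% = 9.23% of Beacon Manufacturing Inc.
Chain via Larkspur Logistics SA (R1): 73% × 26% = 18.98% of Beacon Manufacturing Inc.
Aggregating (R2): 7.04% + 9.23% + 18.98% = 35.25%.
35.25% exceeds the 10% threshold by 25.25 percentage points.

25.25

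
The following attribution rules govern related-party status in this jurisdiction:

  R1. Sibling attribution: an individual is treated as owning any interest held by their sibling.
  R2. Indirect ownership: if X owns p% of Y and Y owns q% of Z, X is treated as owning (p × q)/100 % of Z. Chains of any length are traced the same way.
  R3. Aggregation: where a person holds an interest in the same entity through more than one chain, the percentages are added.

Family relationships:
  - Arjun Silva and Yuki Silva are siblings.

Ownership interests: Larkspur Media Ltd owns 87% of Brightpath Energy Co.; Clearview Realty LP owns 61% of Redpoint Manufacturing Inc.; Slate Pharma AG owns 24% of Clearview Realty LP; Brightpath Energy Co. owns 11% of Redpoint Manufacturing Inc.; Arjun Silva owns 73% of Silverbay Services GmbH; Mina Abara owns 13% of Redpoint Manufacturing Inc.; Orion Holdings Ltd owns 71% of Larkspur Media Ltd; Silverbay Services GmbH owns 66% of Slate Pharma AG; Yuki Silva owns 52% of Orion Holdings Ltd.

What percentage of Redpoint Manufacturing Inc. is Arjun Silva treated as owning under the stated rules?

By sibling attribution (R1), Arjun Silva is treated as owning Yuki Silva's 52% interest in Orion Holdings Ltd.
Chain via Silverbay Services GmbH → Slate Pharma AG → Clearview Realty LP (R2): 73% × 66% × 24% × 61% = 7.053552% of Redpoint Manufacturing Inc.
Chain via Orion Holdings Ltd → Larkspur Media Ltd → Brightpath Energy Co. (R2): 52% × 71% × 87% × 11% = 3.533244% of Redpoint Manufacturing Inc.
Aggregating (R3): 7.053552% + 3.533244% = 10.586796%.

10.586796%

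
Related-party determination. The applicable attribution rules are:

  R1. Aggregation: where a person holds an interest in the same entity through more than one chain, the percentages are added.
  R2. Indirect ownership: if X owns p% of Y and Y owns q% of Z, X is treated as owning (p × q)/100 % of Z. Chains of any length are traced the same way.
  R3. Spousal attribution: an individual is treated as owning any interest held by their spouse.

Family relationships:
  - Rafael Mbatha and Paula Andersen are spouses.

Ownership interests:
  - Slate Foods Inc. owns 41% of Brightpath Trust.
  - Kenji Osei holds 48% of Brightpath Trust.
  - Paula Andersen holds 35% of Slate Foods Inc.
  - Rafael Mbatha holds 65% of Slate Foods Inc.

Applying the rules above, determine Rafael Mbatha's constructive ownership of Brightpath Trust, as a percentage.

By spousal attribution (R3), Rafael Mbatha is treated as also owning Paula Andersen's interest in Slate Foods Inc, giving 65% + 35% = 100%.
Chain via Slate Foods Inc. (R2): 100% × 41% = 41% of Brightpath Trust.

41%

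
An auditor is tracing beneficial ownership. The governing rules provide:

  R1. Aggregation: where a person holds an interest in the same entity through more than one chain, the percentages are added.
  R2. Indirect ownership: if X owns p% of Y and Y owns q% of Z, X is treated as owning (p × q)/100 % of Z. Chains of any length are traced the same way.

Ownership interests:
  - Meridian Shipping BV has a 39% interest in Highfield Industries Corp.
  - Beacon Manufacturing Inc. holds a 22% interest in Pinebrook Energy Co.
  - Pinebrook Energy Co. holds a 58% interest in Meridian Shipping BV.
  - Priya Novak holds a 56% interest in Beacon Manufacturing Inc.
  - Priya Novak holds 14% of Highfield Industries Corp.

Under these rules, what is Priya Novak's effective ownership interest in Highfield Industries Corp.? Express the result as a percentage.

Chain via Beacon Manufacturing Inc. → Pinebrook Energy Co. → Meridian Shipping BV (R2): 56% × 22% × 58% × 39% = 2.786784% of Highfield Industries Corp.
Direct interest in Highfield Industries Corp: 14%.
Aggregating (R1): 2.786784% + 14% = 16.786784%.

16.786784%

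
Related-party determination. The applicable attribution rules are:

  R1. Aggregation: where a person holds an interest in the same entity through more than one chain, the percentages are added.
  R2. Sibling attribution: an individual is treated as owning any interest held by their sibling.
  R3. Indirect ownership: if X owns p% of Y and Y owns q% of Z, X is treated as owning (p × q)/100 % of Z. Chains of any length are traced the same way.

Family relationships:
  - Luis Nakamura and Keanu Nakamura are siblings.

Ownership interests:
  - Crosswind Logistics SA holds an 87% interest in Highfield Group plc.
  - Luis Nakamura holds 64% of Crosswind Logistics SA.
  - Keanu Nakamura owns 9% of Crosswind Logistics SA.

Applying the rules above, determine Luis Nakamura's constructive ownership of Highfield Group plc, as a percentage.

63.51%

By sibling attribution (R2), Luis Nakamura is treated as also owning Keanu Nakamura's interest in Crosswind Logistics SA, giving 64% + 9% = 73%.
Chain via Crosswind Logistics SA (R3): 73% × 87% = 63.51% of Highfield Group plc.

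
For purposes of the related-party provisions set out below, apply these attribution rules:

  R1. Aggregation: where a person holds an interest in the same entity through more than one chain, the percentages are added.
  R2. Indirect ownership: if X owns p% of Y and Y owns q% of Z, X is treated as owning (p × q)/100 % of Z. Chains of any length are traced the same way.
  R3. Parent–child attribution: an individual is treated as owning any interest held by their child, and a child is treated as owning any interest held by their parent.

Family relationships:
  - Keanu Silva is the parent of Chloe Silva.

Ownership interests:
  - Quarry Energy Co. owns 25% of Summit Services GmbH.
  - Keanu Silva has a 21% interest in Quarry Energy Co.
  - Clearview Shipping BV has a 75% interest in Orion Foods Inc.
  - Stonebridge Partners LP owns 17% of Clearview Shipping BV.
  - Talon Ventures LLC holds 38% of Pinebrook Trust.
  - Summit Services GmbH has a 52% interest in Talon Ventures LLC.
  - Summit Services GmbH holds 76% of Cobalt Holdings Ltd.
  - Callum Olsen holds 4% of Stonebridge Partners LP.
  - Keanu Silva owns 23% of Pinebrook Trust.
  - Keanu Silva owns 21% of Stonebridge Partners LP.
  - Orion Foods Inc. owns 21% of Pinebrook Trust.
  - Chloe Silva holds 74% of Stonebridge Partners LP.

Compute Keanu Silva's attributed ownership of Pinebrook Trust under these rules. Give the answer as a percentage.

26.581025%

By parent–child attribution (R3), Keanu Silva is treated as also owning Chloe Silva's interest in Stonebridge Partners LP, giving 21% + 74% = 95%.
Chain via Stonebridge Partners LP → Clearview Shipping BV → Orion Foods Inc. (R2): 95% × 17% × 75% × 21% = 2.543625% of Pinebrook Trust.
Chain via Quarry Energy Co. → Summit Services GmbH → Talon Ventures LLC (R2): 21% × 25% × 52% × 38% = 1.0374% of Pinebrook Trust.
Direct interest in Pinebrook Trust: 23%.
Aggregating (R1): 2.543625% + 1.0374% + 23% = 26.581025%.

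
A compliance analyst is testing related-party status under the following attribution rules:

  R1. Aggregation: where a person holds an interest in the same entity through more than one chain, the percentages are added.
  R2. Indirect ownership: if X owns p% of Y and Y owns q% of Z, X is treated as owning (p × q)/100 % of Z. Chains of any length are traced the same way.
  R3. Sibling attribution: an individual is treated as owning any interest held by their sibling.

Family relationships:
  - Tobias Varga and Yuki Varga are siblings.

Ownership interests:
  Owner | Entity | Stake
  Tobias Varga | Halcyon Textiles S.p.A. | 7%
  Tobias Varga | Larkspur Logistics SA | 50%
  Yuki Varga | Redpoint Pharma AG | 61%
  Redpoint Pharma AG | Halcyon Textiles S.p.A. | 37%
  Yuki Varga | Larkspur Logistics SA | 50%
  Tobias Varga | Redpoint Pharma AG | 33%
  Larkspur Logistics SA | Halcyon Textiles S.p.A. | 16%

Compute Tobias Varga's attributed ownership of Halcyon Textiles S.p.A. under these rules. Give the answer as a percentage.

57.78%

By sibling attribution (R3), Tobias Varga is treated as also owning Yuki Varga's interest in Redpoint Pharma AG, giving 33% + 61% = 94%.
By sibling attribution (R3), Tobias Varga is treated as also owning Yuki Varga's interest in Larkspur Logistics SA, giving 50% + 50% = 100%.
Chain via Redpoint Pharma AG (R2): 94% × 37% = 34.78% of Halcyon Textiles S.p.A.
Chain via Larkspur Logistics SA (R2): 100% × 16% = 16% of Halcyon Textiles S.p.A.
Direct interest in Halcyon Textiles S.p.A: 7%.
Aggregating (R1): 34.78% + 16% + 7% = 57.78%.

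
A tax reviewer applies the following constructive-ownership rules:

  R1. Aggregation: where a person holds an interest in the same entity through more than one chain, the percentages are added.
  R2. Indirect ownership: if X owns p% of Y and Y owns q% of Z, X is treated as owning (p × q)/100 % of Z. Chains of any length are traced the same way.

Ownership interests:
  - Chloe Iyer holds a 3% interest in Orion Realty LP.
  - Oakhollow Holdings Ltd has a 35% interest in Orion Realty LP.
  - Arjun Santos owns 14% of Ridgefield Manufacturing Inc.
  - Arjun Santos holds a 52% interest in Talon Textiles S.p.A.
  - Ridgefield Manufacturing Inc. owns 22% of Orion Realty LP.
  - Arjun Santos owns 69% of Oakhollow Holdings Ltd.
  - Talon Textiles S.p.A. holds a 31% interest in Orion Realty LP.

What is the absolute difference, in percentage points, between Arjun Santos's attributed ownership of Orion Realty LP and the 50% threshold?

6.65

Chain via Ridgefield Manufacturing Inc. (R2): 14% × 22% = 3.08% of Orion Realty LP.
Chain via Oakhollow Holdings Ltd (R2): 69% × 35% = 24.15% of Orion Realty LP.
Chain via Talon Textiles S.p.A. (R2): 52% × 31% = 16.12% of Orion Realty LP.
Aggregating (R1): 3.08% + 24.15% + 16.12% = 43.35%.
43.35% falls short of the 50% threshold by 6.65 percentage points.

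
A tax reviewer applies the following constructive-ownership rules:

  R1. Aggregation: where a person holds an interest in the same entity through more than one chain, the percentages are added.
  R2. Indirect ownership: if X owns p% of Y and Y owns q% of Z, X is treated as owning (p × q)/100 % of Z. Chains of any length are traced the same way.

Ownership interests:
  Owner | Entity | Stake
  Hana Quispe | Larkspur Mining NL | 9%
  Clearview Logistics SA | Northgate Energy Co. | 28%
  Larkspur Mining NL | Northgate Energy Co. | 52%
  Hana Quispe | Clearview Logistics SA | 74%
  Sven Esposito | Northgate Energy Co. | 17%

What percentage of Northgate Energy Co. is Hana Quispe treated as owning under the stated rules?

Chain via Clearview Logistics SA (R2): 74% × 28% = 20.72% of Northgate Energy Co.
Chain via Larkspur Mining NL (R2): 9% × 52% = 4.68% of Northgate Energy Co.
Aggregating (R1): 20.72% + 4.68% = 25.4%.

25.4%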